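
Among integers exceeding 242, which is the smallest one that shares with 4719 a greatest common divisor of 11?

253

gcd(t, 4719) = 11 forces 11 | t; write t = 11s. Then gcd(11s, 11·429) = 11·gcd(s, 429), so need gcd(s, 429) = 1.
11s > 242 gives s ≥ 23. The least s ≥ 23 coprime to 429 is 23, so t = 11·23 = 253.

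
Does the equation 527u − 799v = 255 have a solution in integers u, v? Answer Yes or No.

gcd(527, 799): 799 = 1·527 + 272; 527 = 1·272 + 255; 272 = 1·255 + 17; 255 = 15·17 + 0 → 17
17 divides 255, so a solution exists.

Yes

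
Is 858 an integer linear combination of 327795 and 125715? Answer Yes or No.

No

By Bézout, 327795p − 125715q = 858 has integer solutions iff gcd(327795, 125715) | 858.
Euclid: 327795 = 2·125715 + 76365; 125715 = 1·76365 + 49350; 76365 = 1·49350 + 27015; 49350 = 1·27015 + 22335; 27015 = 1·22335 + 4680; 22335 = 4·4680 + 3615; 4680 = 1·3615 + 1065; 3615 = 3·1065 + 420; 1065 = 2·420 + 225; 420 = 1·225 + 195; 225 = 1·195 + 30; 195 = 6·30 + 15; 30 = 2·15 + 0. gcd = 15; 858 mod 15 = 3. No.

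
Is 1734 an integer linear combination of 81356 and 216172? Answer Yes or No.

By Bézout, 81356x + 216172y = 1734 has integer solutions iff gcd(81356, 216172) | 1734.
Euclid: 216172 = 2·81356 + 53460; 81356 = 1·53460 + 27896; 53460 = 1·27896 + 25564; 27896 = 1·25564 + 2332; 25564 = 10·2332 + 2244; 2332 = 1·2244 + 88; 2244 = 25·88 + 44; 88 = 2·44 + 0. gcd = 44; 1734 mod 44 = 18. No.

No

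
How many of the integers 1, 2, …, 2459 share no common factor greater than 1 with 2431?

1943

2431 = 11·13·17. Inclusion–exclusion on these primes:
2459 − ⌊2459/11⌋ − ⌊2459/13⌋ − ⌊2459/17⌋ + ⌊2459/143⌋ + ⌊2459/187⌋ + ⌊2459/221⌋ − ⌊2459/2431⌋ = 1943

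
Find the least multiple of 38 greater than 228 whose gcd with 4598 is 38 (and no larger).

266

Multiples of 38 above 228: 38·7, 38·8, … . Need the cofactor coprime to 4598/38 = 121.
Checking s = 7, 8, … the first with gcd(s, 121) = 1 is s = 7, giving 266.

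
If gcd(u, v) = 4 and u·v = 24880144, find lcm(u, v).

6220036

gcd·lcm = product, so lcm = 24880144/4 = 6220036.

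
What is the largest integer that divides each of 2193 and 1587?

Euclid: 2193 = 1·1587 + 606; 1587 = 2·606 + 375; 606 = 1·375 + 231; 375 = 1·231 + 144; 231 = 1·144 + 87; 144 = 1·87 + 57; 87 = 1·57 + 30; 57 = 1·30 + 27; 30 = 1·27 + 3; 27 = 9·3 + 0. Last nonzero remainder: 3.

3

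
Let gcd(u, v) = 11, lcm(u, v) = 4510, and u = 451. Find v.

110

u·v = gcd·lcm = 11·4510 = 49610, so v = 49610/451 = 110.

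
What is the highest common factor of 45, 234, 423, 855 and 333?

45 = 3² · 5; 234 = 2 · 3² · 13; 423 = 3² · 47; 855 = 3² · 5 · 19; 333 = 3² · 37
gcd takes min exponent of each prime: 3² = 9

9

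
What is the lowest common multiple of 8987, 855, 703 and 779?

lcm(8987, 855) = 8987·855/gcd = 7683885/19 = 404415
lcm(404415, 703) = 404415·703/gcd = 284303745/19 = 14963355
lcm(14963355, 779) = 14963355·779/gcd = 11656453545/19 = 613497555

613497555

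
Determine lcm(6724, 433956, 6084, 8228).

760774000064364

6724 = 2² · 41²; 433956 = 2² · 3 · 29² · 43; 6084 = 2² · 3² · 13²; 8228 = 2² · 11² · 17
lcm takes max exponent of each prime: 2² · 3² · 11² · 13² · 17 · 29² · 41² · 43 = 760774000064364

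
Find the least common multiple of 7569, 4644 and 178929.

25882437708

7569 = 3² · 29²; 4644 = 2² · 3³ · 43; 178929 = 3⁴ · 47²
lcm takes max exponent of each prime: 2² · 3⁴ · 29² · 43 · 47² = 25882437708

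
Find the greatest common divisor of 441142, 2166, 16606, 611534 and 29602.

441142 = 2 · 13 · 19² · 47; 2166 = 2 · 3 · 19²; 16606 = 2 · 19² · 23; 611534 = 2 · 7 · 11² · 19²; 29602 = 2 · 19² · 41
gcd takes min exponent of each prime: 2 · 19² = 722

722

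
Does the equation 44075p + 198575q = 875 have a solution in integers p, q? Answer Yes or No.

Yes

By Bézout, 44075p + 198575q = 875 has integer solutions iff gcd(44075, 198575) | 875.
Euclid: 198575 = 4·44075 + 22275; 44075 = 1·22275 + 21800; 22275 = 1·21800 + 475; 21800 = 45·475 + 425; 475 = 1·425 + 50; 425 = 8·50 + 25; 50 = 2·25 + 0. gcd = 25; 875 mod 25 = 0. Yes.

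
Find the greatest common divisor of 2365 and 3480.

Euclid: 3480 = 1·2365 + 1115; 2365 = 2·1115 + 135; 1115 = 8·135 + 35; 135 = 3·35 + 30; 35 = 1·30 + 5; 30 = 6·5 + 0. Last nonzero remainder: 5.

5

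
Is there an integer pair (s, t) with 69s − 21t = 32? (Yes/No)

No

By Bézout, 69s − 21t = 32 has integer solutions iff gcd(69, 21) | 32.
Euclid: 69 = 3·21 + 6; 21 = 3·6 + 3; 6 = 2·3 + 0. gcd = 3; 32 mod 3 = 2. No.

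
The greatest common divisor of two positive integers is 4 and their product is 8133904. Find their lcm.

gcd·lcm = product, so lcm = 8133904/4 = 2033476.

2033476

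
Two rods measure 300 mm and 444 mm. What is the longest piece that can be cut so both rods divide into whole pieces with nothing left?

300 = 2² · 3 · 5²
444 = 2² · 3 · 37
Common: 2² · 3 = 12

12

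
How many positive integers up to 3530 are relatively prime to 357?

Prime factors of 357: 3, 7, 17. Count integers ≤ 3530 divisible by none of them.
By inclusion–exclusion: 3530 − ⌊3530/3⌋ − ⌊3530/7⌋ − ⌊3530/17⌋ + ⌊3530/21⌋ + ⌊3530/51⌋ + ⌊3530/119⌋ − ⌊3530/357⌋ = 1900.

1900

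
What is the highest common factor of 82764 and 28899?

171

Euclid: 82764 = 2·28899 + 24966; 28899 = 1·24966 + 3933; 24966 = 6·3933 + 1368; 3933 = 2·1368 + 1197; 1368 = 1·1197 + 171; 1197 = 7·171 + 0. Last nonzero remainder: 171.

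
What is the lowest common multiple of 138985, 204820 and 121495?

8596500220

138985 = 5 · 7 · 11 · 19²; 204820 = 2² · 5 · 7² · 11 · 19; 121495 = 5 · 11 · 47²
lcm takes max exponent of each prime: 2² · 5 · 7² · 11 · 19² · 47² = 8596500220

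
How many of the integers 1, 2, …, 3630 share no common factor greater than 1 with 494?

1586

494 = 2·13·19. Inclusion–exclusion on these primes:
3630 − ⌊3630/2⌋ − ⌊3630/13⌋ − ⌊3630/19⌋ + ⌊3630/26⌋ + ⌊3630/38⌋ + ⌊3630/247⌋ − ⌊3630/494⌋ = 1586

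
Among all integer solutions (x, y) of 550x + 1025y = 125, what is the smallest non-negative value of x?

17

Euclid: 1025 = 1·550 + 475; 550 = 1·475 + 75; 475 = 6·75 + 25; 75 = 3·25 + 0 → gcd = 25; 125 = 25·5.
Back-substitution yields 550·(-13) + 1025·(7) = 25, so one solution is x = -13·5 = -65, y = 7·5 = 35.
Solutions in x differ by 1025/25 = 41; the one in [0, 41) is -65 mod 41 = 17.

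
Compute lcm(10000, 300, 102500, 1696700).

lcm(10000, 300) = 10000·300/gcd = 3000000/100 = 30000
lcm(30000, 102500) = 30000·102500/gcd = 3075000000/2500 = 1230000
lcm(1230000, 1696700) = 1230000·1696700/gcd = 2086941000000/100 = 20869410000

20869410000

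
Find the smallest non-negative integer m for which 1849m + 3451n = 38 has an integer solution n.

Euclid: 3451 = 1·1849 + 1602; 1849 = 1·1602 + 247; 1602 = 6·247 + 120; 247 = 2·120 + 7; 120 = 17·7 + 1; 7 = 7·1 + 0 → gcd = 1; 38 = 1·38.
Back-substitution yields 1849·(-489) + 3451·(262) = 1, so one solution is m = -489·38 = -18582, n = 262·38 = 9956.
Solutions in m differ by 3451/1 = 3451; the one in [0, 3451) is -18582 mod 3451 = 2124.

2124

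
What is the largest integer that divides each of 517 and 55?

517 = 11 · 47
55 = 5 · 11
Common: 11 = 11

11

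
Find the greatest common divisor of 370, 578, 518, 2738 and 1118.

gcd(370, 578): 578 = 1·370 + 208; 370 = 1·208 + 162; 208 = 1·162 + 46; 162 = 3·46 + 24; 46 = 1·24 + 22; 24 = 1·22 + 2; 22 = 11·2 + 0 → 2
gcd(2, 518): 518 = 259·2 + 0 → 2
gcd(2, 2738): 2738 = 1369·2 + 0 → 2
gcd(2, 1118): 1118 = 559·2 + 0 → 2

2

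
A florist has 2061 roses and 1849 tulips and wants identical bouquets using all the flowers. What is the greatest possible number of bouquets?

2061 = 3² · 229
1849 = 43²
Common: 1 = 1

1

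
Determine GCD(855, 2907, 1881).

gcd(855, 2907): 2907 = 3·855 + 342; 855 = 2·342 + 171; 342 = 2·171 + 0 → 171
gcd(171, 1881): 1881 = 11·171 + 0 → 171

171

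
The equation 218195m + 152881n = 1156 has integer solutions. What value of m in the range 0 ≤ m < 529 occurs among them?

206

gcd(218195, 152881) = 289 (Euclid: 218195 = 1·152881 + 65314; 152881 = 2·65314 + 22253; 65314 = 2·22253 + 20808; 22253 = 1·20808 + 1445; 20808 = 14·1445 + 578; 1445 = 2·578 + 289; 578 = 2·289 + 0), and 289 | 1156.
Extended Euclid: 218195·(-213) + 152881·(304) = 289. Scale by 4: m₀ = -852.
General solution m = m₀ + 529t; reducing mod 529 gives m = 206 (and n = -294).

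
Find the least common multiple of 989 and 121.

989 = 23 · 43; 121 = 11²
max exponents: 11² · 23 · 43 = 119669

119669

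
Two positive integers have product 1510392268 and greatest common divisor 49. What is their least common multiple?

30824332

For any two positive integers, gcd × lcm equals their product. Hence lcm = 1510392268 / 49 = 30824332.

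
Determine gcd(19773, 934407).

Euclid: 934407 = 47·19773 + 5076; 19773 = 3·5076 + 4545; 5076 = 1·4545 + 531; 4545 = 8·531 + 297; 531 = 1·297 + 234; 297 = 1·234 + 63; 234 = 3·63 + 45; 63 = 1·45 + 18; 45 = 2·18 + 9; 18 = 2·9 + 0. Last nonzero remainder: 9.

9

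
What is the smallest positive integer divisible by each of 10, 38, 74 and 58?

10 = 2 · 5; 38 = 2 · 19; 74 = 2 · 37; 58 = 2 · 29
lcm takes max exponent of each prime: 2 · 5 · 19 · 29 · 37 = 203870

203870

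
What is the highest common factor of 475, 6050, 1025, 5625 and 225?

25

gcd(475, 6050): 6050 = 12·475 + 350; 475 = 1·350 + 125; 350 = 2·125 + 100; 125 = 1·100 + 25; 100 = 4·25 + 0 → 25
gcd(25, 1025): 1025 = 41·25 + 0 → 25
gcd(25, 5625): 5625 = 225·25 + 0 → 25
gcd(25, 225): 225 = 9·25 + 0 → 25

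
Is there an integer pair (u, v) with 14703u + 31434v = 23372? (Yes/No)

By Bézout, 14703u + 31434v = 23372 has integer solutions iff gcd(14703, 31434) | 23372.
Euclid: 31434 = 2·14703 + 2028; 14703 = 7·2028 + 507; 2028 = 4·507 + 0. gcd = 507; 23372 mod 507 = 50. No.

No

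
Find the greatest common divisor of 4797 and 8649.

4797 = 3² · 13 · 41
8649 = 3² · 31²
Common: 3² = 9

9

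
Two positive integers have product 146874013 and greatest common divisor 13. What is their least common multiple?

gcd·lcm = product, so lcm = 146874013/13 = 11298001.

11298001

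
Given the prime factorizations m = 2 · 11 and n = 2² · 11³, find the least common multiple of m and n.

max exponent per prime: 2² · 11³ = 5324

5324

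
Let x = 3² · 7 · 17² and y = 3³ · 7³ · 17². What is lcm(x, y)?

2676429

max exponent per prime: 3³ · 7³ · 17² = 2676429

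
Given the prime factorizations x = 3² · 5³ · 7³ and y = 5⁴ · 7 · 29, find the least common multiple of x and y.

55951875

max exponent per prime: 3² · 5⁴ · 7³ · 29 = 55951875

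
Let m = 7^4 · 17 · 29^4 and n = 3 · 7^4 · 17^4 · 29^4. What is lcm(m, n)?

425501496536403

max exponent per prime: 3 · 7^4 · 17^4 · 29^4 = 425501496536403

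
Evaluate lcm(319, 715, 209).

393965

319 = 11 · 29; 715 = 5 · 11 · 13; 209 = 11 · 19
lcm takes max exponent of each prime: 5 · 11 · 13 · 19 · 29 = 393965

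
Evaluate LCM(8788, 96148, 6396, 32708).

1257137311404

8788 = 2² · 13³; 96148 = 2² · 13 · 43²; 6396 = 2² · 3 · 13 · 41; 32708 = 2² · 13 · 17 · 37
lcm takes max exponent of each prime: 2² · 3 · 13³ · 17 · 37 · 41 · 43² = 1257137311404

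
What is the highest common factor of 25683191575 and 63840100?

Euclid: 25683191575 = 402·63840100 + 19471375; 63840100 = 3·19471375 + 5425975; 19471375 = 3·5425975 + 3193450; 5425975 = 1·3193450 + 2232525; 3193450 = 1·2232525 + 960925; 2232525 = 2·960925 + 310675; 960925 = 3·310675 + 28900; 310675 = 10·28900 + 21675; 28900 = 1·21675 + 7225; 21675 = 3·7225 + 0. Last nonzero remainder: 7225.

7225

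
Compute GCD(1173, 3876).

1173 = 3 · 17 · 23
3876 = 2² · 3 · 17 · 19
Common: 3 · 17 = 51

51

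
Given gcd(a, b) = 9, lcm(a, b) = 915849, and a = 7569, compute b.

1089

a·b = gcd·lcm = 9·915849 = 8242641, so b = 8242641/7569 = 1089.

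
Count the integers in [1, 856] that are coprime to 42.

244

42 = 2·3·7. Inclusion–exclusion on these primes:
856 − ⌊856/2⌋ − ⌊856/3⌋ − ⌊856/7⌋ + ⌊856/6⌋ + ⌊856/14⌋ + ⌊856/21⌋ − ⌊856/42⌋ = 244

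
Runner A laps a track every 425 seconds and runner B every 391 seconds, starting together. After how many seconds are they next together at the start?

425 = 5² · 17; 391 = 17 · 23
max exponents: 5² · 17 · 23 = 9775

9775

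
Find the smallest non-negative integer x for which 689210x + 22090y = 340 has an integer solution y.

170

Reduce mod 22090: 689210x ≡ 340 (mod 22090). With g = gcd(689210, 22090) = 10 dividing 340, divide through: 68921x ≡ 34 (mod 2209).
Since gcd(68921, 2209) = 1, x ≡ 34·(68921)⁻¹ ≡ 170 (mod 2209). Smallest non-negative: 170.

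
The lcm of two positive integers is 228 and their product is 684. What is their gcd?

3

gcd·lcm = product, so gcd = 684/228 = 3.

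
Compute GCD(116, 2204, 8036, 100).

4

gcd(116, 2204): 2204 = 19·116 + 0 → 116
gcd(116, 8036): 8036 = 69·116 + 32; 116 = 3·32 + 20; 32 = 1·20 + 12; 20 = 1·12 + 8; 12 = 1·8 + 4; 8 = 2·4 + 0 → 4
gcd(4, 100): 100 = 25·4 + 0 → 4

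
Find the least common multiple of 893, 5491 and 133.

1806539

893 = 19 · 47; 5491 = 17² · 19; 133 = 7 · 19
lcm takes max exponent of each prime: 7 · 17² · 19 · 47 = 1806539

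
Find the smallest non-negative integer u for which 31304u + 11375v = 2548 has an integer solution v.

gcd(31304, 11375) = 91 (Euclid: 31304 = 2·11375 + 8554; 11375 = 1·8554 + 2821; 8554 = 3·2821 + 91; 2821 = 31·91 + 0), and 91 | 2548.
Extended Euclid: 31304·(4) + 11375·(-11) = 91. Scale by 28: u₀ = 112.
General solution u = u₀ + 125t; reducing mod 125 gives u = 112 (and v = -308).

112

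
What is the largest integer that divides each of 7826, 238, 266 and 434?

gcd(7826, 238): 7826 = 32·238 + 210; 238 = 1·210 + 28; 210 = 7·28 + 14; 28 = 2·14 + 0 → 14
gcd(14, 266): 266 = 19·14 + 0 → 14
gcd(14, 434): 434 = 31·14 + 0 → 14

14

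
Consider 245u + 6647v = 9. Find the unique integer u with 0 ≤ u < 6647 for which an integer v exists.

1031

gcd(245, 6647) = 1 (Euclid: 6647 = 27·245 + 32; 245 = 7·32 + 21; 32 = 1·21 + 11; 21 = 1·11 + 10; 11 = 1·10 + 1; 10 = 10·1 + 0), and 1 | 9.
Extended Euclid: 245·(-624) + 6647·(23) = 1. Scale by 9: u₀ = -5616.
General solution u = u₀ + 6647t; reducing mod 6647 gives u = 1031 (and v = -38).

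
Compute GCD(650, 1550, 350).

50

650 = 2 · 5² · 13; 1550 = 2 · 5² · 31; 350 = 2 · 5² · 7
gcd takes min exponent of each prime: 2 · 5² = 50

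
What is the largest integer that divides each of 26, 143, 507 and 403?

gcd(26, 143): 143 = 5·26 + 13; 26 = 2·13 + 0 → 13
gcd(13, 507): 507 = 39·13 + 0 → 13
gcd(13, 403): 403 = 31·13 + 0 → 13

13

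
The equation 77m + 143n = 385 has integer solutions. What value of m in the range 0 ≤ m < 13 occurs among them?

5

gcd(77, 143) = 11 (Euclid: 143 = 1·77 + 66; 77 = 1·66 + 11; 66 = 6·11 + 0), and 11 | 385.
Extended Euclid: 77·(2) + 143·(-1) = 11. Scale by 35: m₀ = 70.
General solution m = m₀ + 13t; reducing mod 13 gives m = 5 (and n = 0).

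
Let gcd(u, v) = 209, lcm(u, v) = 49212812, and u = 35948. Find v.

286121

u·v = gcd·lcm = 209·49212812 = 10285477708, so v = 10285477708/35948 = 286121.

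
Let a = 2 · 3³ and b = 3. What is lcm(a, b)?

max exponent per prime: 2 · 3³ = 54

54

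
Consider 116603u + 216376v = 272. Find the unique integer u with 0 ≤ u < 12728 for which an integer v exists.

Euclid: 216376 = 1·116603 + 99773; 116603 = 1·99773 + 16830; 99773 = 5·16830 + 15623; 16830 = 1·15623 + 1207; 15623 = 12·1207 + 1139; 1207 = 1·1139 + 68; 1139 = 16·68 + 51; 68 = 1·51 + 17; 51 = 3·17 + 0 → gcd = 17; 272 = 17·16.
Back-substitution yields 116603·(3227) + 216376·(-1739) = 17, so one solution is u = 3227·16 = 51632, v = -1739·16 = -27824.
Solutions in u differ by 216376/17 = 12728; the one in [0, 12728) is 51632 mod 12728 = 720.

720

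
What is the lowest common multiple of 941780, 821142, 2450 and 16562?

941780 = 2² · 5 · 7² · 31²; 821142 = 2 · 3² · 7⁴ · 19; 2450 = 2 · 5² · 7²; 16562 = 2 · 7² · 13²
lcm takes max exponent of each prime: 2² · 3² · 5² · 7⁴ · 13² · 19 · 31² = 6668042553900

6668042553900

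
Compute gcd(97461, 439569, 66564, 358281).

97461 = 3² · 7² · 13 · 17; 439569 = 3² · 13² · 17²; 66564 = 2² · 3² · 43²; 358281 = 3² · 7 · 11² · 47
gcd takes min exponent of each prime: 3² = 9

9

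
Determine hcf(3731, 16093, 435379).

3731 = 7 · 13 · 41; 16093 = 7 · 11² · 19; 435379 = 7 · 37 · 41²
gcd takes min exponent of each prime: 7 = 7

7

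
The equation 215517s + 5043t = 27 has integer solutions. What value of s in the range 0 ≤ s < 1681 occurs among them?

gcd(215517, 5043) = 3 (Euclid: 215517 = 42·5043 + 3711; 5043 = 1·3711 + 1332; 3711 = 2·1332 + 1047; 1332 = 1·1047 + 285; 1047 = 3·285 + 192; 285 = 1·192 + 93; 192 = 2·93 + 6; 93 = 15·6 + 3; 6 = 2·3 + 0), and 3 | 27.
Extended Euclid: 215517·(-814) + 5043·(34787) = 3. Scale by 9: s₀ = -7326.
General solution s = s₀ + 1681k; reducing mod 1681 gives s = 1079 (and t = -46112).

1079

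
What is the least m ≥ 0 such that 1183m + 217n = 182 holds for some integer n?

gcd(1183, 217) = 7 (Euclid: 1183 = 5·217 + 98; 217 = 2·98 + 21; 98 = 4·21 + 14; 21 = 1·14 + 7; 14 = 2·7 + 0), and 7 | 182.
Extended Euclid: 1183·(-11) + 217·(60) = 7. Scale by 26: m₀ = -286.
General solution m = m₀ + 31t; reducing mod 31 gives m = 24 (and n = -130).

24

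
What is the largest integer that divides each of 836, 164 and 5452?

4

836 = 2² · 11 · 19; 164 = 2² · 41; 5452 = 2² · 29 · 47
gcd takes min exponent of each prime: 2² = 4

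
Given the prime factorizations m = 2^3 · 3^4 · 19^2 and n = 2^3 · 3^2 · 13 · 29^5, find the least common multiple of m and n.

62375716822536

max exponent per prime: 2^3 · 3^4 · 13 · 19^2 · 29^5 = 62375716822536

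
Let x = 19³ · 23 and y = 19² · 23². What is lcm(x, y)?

3628411

max exponent per prime: 19³ · 23² = 3628411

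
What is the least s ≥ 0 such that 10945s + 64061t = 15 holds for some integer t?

53789

Reduce mod 64061: 10945s ≡ 15 (mod 64061). With g = gcd(10945, 64061) = 1 dividing 15, divide through: 10945s ≡ 15 (mod 64061).
Since gcd(10945, 64061) = 1, s ≡ 15·(10945)⁻¹ ≡ 53789 (mod 64061). Smallest non-negative: 53789.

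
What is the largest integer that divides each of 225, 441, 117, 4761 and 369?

9

225 = 3² · 5²; 441 = 3² · 7²; 117 = 3² · 13; 4761 = 3² · 23²; 369 = 3² · 41
gcd takes min exponent of each prime: 3² = 9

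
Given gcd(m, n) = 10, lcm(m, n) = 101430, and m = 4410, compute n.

230

Using mn = gcd(m,n)·lcm(m,n) = 10·101430 = 1014300, we get n = 1014300/4410 = 230.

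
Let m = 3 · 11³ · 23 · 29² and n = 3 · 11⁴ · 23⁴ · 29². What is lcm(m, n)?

max exponent per prime: 3 · 11⁴ · 23⁴ · 29² = 10337114700363

10337114700363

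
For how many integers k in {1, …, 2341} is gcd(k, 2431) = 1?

Prime factors of 2431: 11, 13, 17. Count integers ≤ 2341 divisible by none of them.
By inclusion–exclusion: 2341 − ⌊2341/11⌋ − ⌊2341/13⌋ − ⌊2341/17⌋ + ⌊2341/143⌋ + ⌊2341/187⌋ + ⌊2341/221⌋ − ⌊2341/2431⌋ = 1850.

1850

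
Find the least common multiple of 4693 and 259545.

4693 = 13 · 19²; 259545 = 3 · 5 · 11³ · 13
max exponents: 3 · 5 · 11³ · 13 · 19² = 93695745

93695745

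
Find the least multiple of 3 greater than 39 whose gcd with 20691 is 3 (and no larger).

42

Multiples of 3 above 39: 3·14, 3·15, … . Need the cofactor coprime to 20691/3 = 6897.
Checking s = 14, 15, … the first with gcd(s, 6897) = 1 is s = 14, giving 42.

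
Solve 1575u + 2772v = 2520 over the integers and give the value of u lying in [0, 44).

Reduce mod 2772: 1575u ≡ 2520 (mod 2772). With g = gcd(1575, 2772) = 63 dividing 2520, divide through: 25u ≡ 40 (mod 44).
Since gcd(25, 44) = 1, u ≡ 40·(25)⁻¹ ≡ 28 (mod 44). Smallest non-negative: 28.

28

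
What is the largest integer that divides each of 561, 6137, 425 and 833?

gcd(561, 6137): 6137 = 10·561 + 527; 561 = 1·527 + 34; 527 = 15·34 + 17; 34 = 2·17 + 0 → 17
gcd(17, 425): 425 = 25·17 + 0 → 17
gcd(17, 833): 833 = 49·17 + 0 → 17

17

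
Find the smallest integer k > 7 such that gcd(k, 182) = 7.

21

Multiples of 7 above 7: 7·2, 7·3, … . Need the cofactor coprime to 182/7 = 26.
Checking s = 2, 3, … the first with gcd(s, 26) = 1 is s = 3, giving 21.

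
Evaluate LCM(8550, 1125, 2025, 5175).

8849250

lcm(8550, 1125) = 8550·1125/gcd = 9618750/225 = 42750
lcm(42750, 2025) = 42750·2025/gcd = 86568750/225 = 384750
lcm(384750, 5175) = 384750·5175/gcd = 1991081250/225 = 8849250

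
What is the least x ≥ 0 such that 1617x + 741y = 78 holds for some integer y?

39

Reduce mod 741: 1617x ≡ 78 (mod 741). With g = gcd(1617, 741) = 3 dividing 78, divide through: 539x ≡ 26 (mod 247).
Since gcd(539, 247) = 1, x ≡ 26·(539)⁻¹ ≡ 39 (mod 247). Smallest non-negative: 39.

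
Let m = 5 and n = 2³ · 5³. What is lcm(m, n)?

max exponent per prime: 2³ · 5³ = 1000

1000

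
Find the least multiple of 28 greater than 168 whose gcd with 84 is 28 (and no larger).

84 = 28·3. Any k with gcd(k, 84) = 28 is a multiple of 28, say 28s, with s coprime to 3.
Need s > 168/28, so s ≥ 7. First s ≥ 7 with gcd(s, 3) = 1 is s = 7. Thus k = 28·7 = 196.

196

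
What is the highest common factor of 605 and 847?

605 = 5 · 11²
847 = 7 · 11²
Common: 11² = 121

121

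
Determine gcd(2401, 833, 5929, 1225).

49

2401 = 7⁴; 833 = 7² · 17; 5929 = 7² · 11²; 1225 = 5² · 7²
gcd takes min exponent of each prime: 7² = 49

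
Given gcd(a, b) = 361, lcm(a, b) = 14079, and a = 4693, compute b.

1083

a·b = gcd·lcm = 361·14079 = 5082519, so b = 5082519/4693 = 1083.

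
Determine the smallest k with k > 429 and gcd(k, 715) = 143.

gcd(k, 715) = 143 forces 143 | k; write k = 143s. Then gcd(143s, 143·5) = 143·gcd(s, 5), so need gcd(s, 5) = 1.
143s > 429 gives s ≥ 4. The least s ≥ 4 coprime to 5 is 4, so k = 143·4 = 572.

572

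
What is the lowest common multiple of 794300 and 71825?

13503100

794300 = 2² · 5² · 13² · 47; 71825 = 5² · 13² · 17
max exponents: 2² · 5² · 13² · 17 · 47 = 13503100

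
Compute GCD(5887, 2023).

7

Euclid: 5887 = 2·2023 + 1841; 2023 = 1·1841 + 182; 1841 = 10·182 + 21; 182 = 8·21 + 14; 21 = 1·14 + 7; 14 = 2·7 + 0. Last nonzero remainder: 7.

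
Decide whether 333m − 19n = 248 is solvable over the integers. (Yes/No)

Yes

By Bézout, 333m − 19n = 248 has integer solutions iff gcd(333, 19) | 248.
Euclid: 333 = 17·19 + 10; 19 = 1·10 + 9; 10 = 1·9 + 1; 9 = 9·1 + 0. gcd = 1; 248 mod 1 = 0. Yes.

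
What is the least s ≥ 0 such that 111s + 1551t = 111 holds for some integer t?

1

Reduce mod 1551: 111s ≡ 111 (mod 1551). With g = gcd(111, 1551) = 3 dividing 111, divide through: 37s ≡ 37 (mod 517).
Since gcd(37, 517) = 1, s ≡ 37·(37)⁻¹ ≡ 1 (mod 517). Smallest non-negative: 1.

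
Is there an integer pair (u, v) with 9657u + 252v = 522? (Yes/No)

gcd(9657, 252): 9657 = 38·252 + 81; 252 = 3·81 + 9; 81 = 9·9 + 0 → 9
9 divides 522, so a solution exists.

Yes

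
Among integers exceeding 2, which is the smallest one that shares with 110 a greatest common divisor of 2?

4

gcd(x, 110) = 2 forces 2 | x; write x = 2s. Then gcd(2s, 2·55) = 2·gcd(s, 55), so need gcd(s, 55) = 1.
2s > 2 gives s ≥ 2. The least s ≥ 2 coprime to 55 is 2, so x = 2·2 = 4.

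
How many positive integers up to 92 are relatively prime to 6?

31

Prime factors of 6: 2, 3. Count integers ≤ 92 divisible by none of them.
By inclusion–exclusion: 92 − ⌊92/2⌋ − ⌊92/3⌋ + ⌊92/6⌋ = 31.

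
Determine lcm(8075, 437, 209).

8075 = 5² · 17 · 19; 437 = 19 · 23; 209 = 11 · 19
lcm takes max exponent of each prime: 5² · 11 · 17 · 19 · 23 = 2042975

2042975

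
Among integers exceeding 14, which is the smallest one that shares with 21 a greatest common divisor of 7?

gcd(t, 21) = 7 forces 7 | t; write t = 7s. Then gcd(7s, 7·3) = 7·gcd(s, 3), so need gcd(s, 3) = 1.
7s > 14 gives s ≥ 3. The least s ≥ 3 coprime to 3 is 4, so t = 7·4 = 28.

28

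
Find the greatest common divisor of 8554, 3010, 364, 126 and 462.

8554 = 2 · 7 · 13 · 47; 3010 = 2 · 5 · 7 · 43; 364 = 2² · 7 · 13; 126 = 2 · 3² · 7; 462 = 2 · 3 · 7 · 11
gcd takes min exponent of each prime: 2 · 7 = 14

14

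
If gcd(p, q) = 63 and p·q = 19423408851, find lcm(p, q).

Since gcd(p,q)·lcm(p,q) = pq, lcm = 19423408851/63 = 308308077.

308308077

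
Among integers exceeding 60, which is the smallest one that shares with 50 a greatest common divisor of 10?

Multiples of 10 above 60: 10·7, 10·8, … . Need the cofactor coprime to 50/10 = 5.
Checking s = 7, 8, … the first with gcd(s, 5) = 1 is s = 7, giving 70.

70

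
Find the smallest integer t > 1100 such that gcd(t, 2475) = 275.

gcd(t, 2475) = 275 forces 275 | t; write t = 275s. Then gcd(275s, 275·9) = 275·gcd(s, 9), so need gcd(s, 9) = 1.
275s > 1100 gives s ≥ 5. The least s ≥ 5 coprime to 9 is 5, so t = 275·5 = 1375.

1375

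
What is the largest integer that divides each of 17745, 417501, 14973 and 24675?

17745 = 3 · 5 · 7 · 13²; 417501 = 3³ · 7 · 47²; 14973 = 3 · 7 · 23 · 31; 24675 = 3 · 5² · 7 · 47
gcd takes min exponent of each prime: 3 · 7 = 21

21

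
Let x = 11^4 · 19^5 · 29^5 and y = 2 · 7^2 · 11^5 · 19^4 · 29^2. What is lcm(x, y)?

max exponent per prime: 2 · 7^2 · 11^5 · 19^5 · 29^5 = 801581149959222977498

801581149959222977498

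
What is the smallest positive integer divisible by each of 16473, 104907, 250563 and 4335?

16473 = 3 · 17² · 19; 104907 = 3 · 11² · 17²; 250563 = 3 · 17⁴; 4335 = 3 · 5 · 17²
lcm takes max exponent of each prime: 3 · 5 · 11² · 17⁴ · 19 = 2880221685

2880221685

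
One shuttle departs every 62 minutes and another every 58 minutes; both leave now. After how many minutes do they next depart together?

1798

gcd first: 62 = 1·58 + 4; 58 = 14·4 + 2; 4 = 2·2 + 0 → gcd = 2
lcm = 62·58/gcd = 3596/2 = 1798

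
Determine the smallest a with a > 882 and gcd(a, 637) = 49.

Multiples of 49 above 882: 49·19, 49·20, … . Need the cofactor coprime to 637/49 = 13.
Checking s = 19, 20, … the first with gcd(s, 13) = 1 is s = 19, giving 931.

931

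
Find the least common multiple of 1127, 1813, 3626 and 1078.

917378

1127 = 7² · 23; 1813 = 7² · 37; 3626 = 2 · 7² · 37; 1078 = 2 · 7² · 11
lcm takes max exponent of each prime: 2 · 7² · 11 · 23 · 37 = 917378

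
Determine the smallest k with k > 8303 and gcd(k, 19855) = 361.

Multiples of 361 above 8303: 361·24, 361·25, … . Need the cofactor coprime to 19855/361 = 55.
Checking s = 24, 25, … the first with gcd(s, 55) = 1 is s = 24, giving 8664.

8664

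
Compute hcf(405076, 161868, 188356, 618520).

gcd(405076, 161868): 405076 = 2·161868 + 81340; 161868 = 1·81340 + 80528; 81340 = 1·80528 + 812; 80528 = 99·812 + 140; 812 = 5·140 + 112; 140 = 1·112 + 28; 112 = 4·28 + 0 → 28
gcd(28, 188356): 188356 = 6727·28 + 0 → 28
gcd(28, 618520): 618520 = 22090·28 + 0 → 28

28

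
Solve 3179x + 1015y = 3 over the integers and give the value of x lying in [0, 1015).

962

Reduce mod 1015: 3179x ≡ 3 (mod 1015). With g = gcd(3179, 1015) = 1 dividing 3, divide through: 3179x ≡ 3 (mod 1015).
Since gcd(3179, 1015) = 1, x ≡ 3·(3179)⁻¹ ≡ 962 (mod 1015). Smallest non-negative: 962.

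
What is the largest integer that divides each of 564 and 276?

Euclid: 564 = 2·276 + 12; 276 = 23·12 + 0. Last nonzero remainder: 12.

12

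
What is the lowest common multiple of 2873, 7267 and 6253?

2873 = 13² · 17; 7267 = 13² · 43; 6253 = 13² · 37
lcm takes max exponent of each prime: 13² · 17 · 37 · 43 = 4570943

4570943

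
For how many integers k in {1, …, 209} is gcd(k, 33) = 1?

127

33 = 3·11. Inclusion–exclusion on these primes:
209 − ⌊209/3⌋ − ⌊209/11⌋ + ⌊209/33⌋ = 127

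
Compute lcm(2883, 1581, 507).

8282859

lcm(2883, 1581) = 2883·1581/gcd = 4558023/93 = 49011
lcm(49011, 507) = 49011·507/gcd = 24848577/3 = 8282859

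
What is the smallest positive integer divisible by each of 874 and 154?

gcd first: 874 = 5·154 + 104; 154 = 1·104 + 50; 104 = 2·50 + 4; 50 = 12·4 + 2; 4 = 2·2 + 0 → gcd = 2
lcm = 874·154/gcd = 134596/2 = 67298

67298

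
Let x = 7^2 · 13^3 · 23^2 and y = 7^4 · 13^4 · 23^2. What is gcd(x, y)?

min exponent per shared prime: 7^2 · 13^3 · 23^2 = 56948437

56948437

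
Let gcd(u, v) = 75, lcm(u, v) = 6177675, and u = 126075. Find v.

u·v = gcd·lcm = 75·6177675 = 463325625, so v = 463325625/126075 = 3675.

3675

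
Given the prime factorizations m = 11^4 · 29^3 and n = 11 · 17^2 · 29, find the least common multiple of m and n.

103195931861

max exponent per prime: 11^4 · 17^2 · 29^3 = 103195931861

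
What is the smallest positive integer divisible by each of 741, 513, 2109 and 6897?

741 = 3 · 13 · 19; 513 = 3³ · 19; 2109 = 3 · 19 · 37; 6897 = 3 · 11² · 19
lcm takes max exponent of each prime: 3³ · 11² · 13 · 19 · 37 = 29857113

29857113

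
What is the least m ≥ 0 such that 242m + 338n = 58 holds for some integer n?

17

Euclid: 338 = 1·242 + 96; 242 = 2·96 + 50; 96 = 1·50 + 46; 50 = 1·46 + 4; 46 = 11·4 + 2; 4 = 2·2 + 0 → gcd = 2; 58 = 2·29.
Back-substitution yields 242·(-81) + 338·(58) = 2, so one solution is m = -81·29 = -2349, n = 58·29 = 1682.
Solutions in m differ by 338/2 = 169; the one in [0, 169) is -2349 mod 169 = 17.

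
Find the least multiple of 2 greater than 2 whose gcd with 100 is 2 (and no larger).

6

gcd(m, 100) = 2 forces 2 | m; write m = 2s. Then gcd(2s, 2·50) = 2·gcd(s, 50), so need gcd(s, 50) = 1.
2s > 2 gives s ≥ 2. The least s ≥ 2 coprime to 50 is 3, so m = 2·3 = 6.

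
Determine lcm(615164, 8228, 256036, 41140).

27660849260

lcm(615164, 8228) = 615164·8228/gcd = 5061569392/484 = 10457788
lcm(10457788, 256036) = 10457788·256036/gcd = 2677570208368/484 = 5532169852
lcm(5532169852, 41140) = 5532169852·41140/gcd = 227593467711280/8228 = 27660849260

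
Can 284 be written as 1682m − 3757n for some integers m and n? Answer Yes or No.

Yes

By Bézout, 1682m − 3757n = 284 has integer solutions iff gcd(1682, 3757) | 284.
Euclid: 3757 = 2·1682 + 393; 1682 = 4·393 + 110; 393 = 3·110 + 63; 110 = 1·63 + 47; 63 = 1·47 + 16; 47 = 2·16 + 15; 16 = 1·15 + 1; 15 = 15·1 + 0. gcd = 1; 284 mod 1 = 0. Yes.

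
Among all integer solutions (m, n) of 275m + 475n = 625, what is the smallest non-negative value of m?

4

Euclid: 475 = 1·275 + 200; 275 = 1·200 + 75; 200 = 2·75 + 50; 75 = 1·50 + 25; 50 = 2·25 + 0 → gcd = 25; 625 = 25·25.
Back-substitution yields 275·(7) + 475·(-4) = 25, so one solution is m = 7·25 = 175, n = -4·25 = -100.
Solutions in m differ by 475/25 = 19; the one in [0, 19) is 175 mod 19 = 4.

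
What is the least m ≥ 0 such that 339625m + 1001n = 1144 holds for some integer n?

4

Reduce mod 1001: 339625m ≡ 1144 (mod 1001). With g = gcd(339625, 1001) = 143 dividing 1144, divide through: 2375m ≡ 8 (mod 7).
Since gcd(2375, 7) = 1, m ≡ 8·(2375)⁻¹ ≡ 4 (mod 7). Smallest non-negative: 4.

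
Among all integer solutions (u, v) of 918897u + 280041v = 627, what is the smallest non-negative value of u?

Reduce mod 280041: 918897u ≡ 627 (mod 280041). With g = gcd(918897, 280041) = 57 dividing 627, divide through: 16121u ≡ 11 (mod 4913).
Since gcd(16121, 4913) = 1, u ≡ 11·(16121)⁻¹ ≡ 1454 (mod 4913). Smallest non-negative: 1454.

1454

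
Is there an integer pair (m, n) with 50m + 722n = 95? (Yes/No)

gcd(50, 722): 722 = 14·50 + 22; 50 = 2·22 + 6; 22 = 3·6 + 4; 6 = 1·4 + 2; 4 = 2·2 + 0 → 2
2 does not divide 95, so a solution does not exist.

No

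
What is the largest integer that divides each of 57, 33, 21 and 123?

57 = 3 · 19; 33 = 3 · 11; 21 = 3 · 7; 123 = 3 · 41
gcd takes min exponent of each prime: 3 = 3

3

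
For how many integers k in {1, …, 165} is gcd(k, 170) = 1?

62

170 = 2·5·17. Inclusion–exclusion on these primes:
165 − ⌊165/2⌋ − ⌊165/5⌋ − ⌊165/17⌋ + ⌊165/10⌋ + ⌊165/34⌋ + ⌊165/85⌋ − ⌊165/170⌋ = 62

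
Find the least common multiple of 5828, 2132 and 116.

90083396

lcm(5828, 2132) = 5828·2132/gcd = 12425296/4 = 3106324
lcm(3106324, 116) = 3106324·116/gcd = 360333584/4 = 90083396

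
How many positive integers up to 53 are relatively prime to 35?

35 = 5·7. Inclusion–exclusion on these primes:
53 − ⌊53/5⌋ − ⌊53/7⌋ + ⌊53/35⌋ = 37

37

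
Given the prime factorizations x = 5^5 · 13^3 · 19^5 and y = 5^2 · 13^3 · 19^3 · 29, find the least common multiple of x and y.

max exponent per prime: 5^5 · 13^3 · 19^5 · 29 = 492999048709375

492999048709375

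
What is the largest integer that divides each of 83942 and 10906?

83942 = 2 · 19 · 47²
10906 = 2 · 7 · 19 · 41
Common: 2 · 19 = 38

38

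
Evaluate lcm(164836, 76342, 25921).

164836 = 2² · 7² · 29²; 76342 = 2 · 7² · 19 · 41; 25921 = 7² · 23²
lcm takes max exponent of each prime: 2² · 7² · 19 · 23² · 29² · 41 = 67927432076

67927432076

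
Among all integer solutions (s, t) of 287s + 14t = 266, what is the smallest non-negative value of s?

Reduce mod 14: 287s ≡ 266 (mod 14). With g = gcd(287, 14) = 7 dividing 266, divide through: 41s ≡ 38 (mod 2).
Since gcd(41, 2) = 1, s ≡ 38·(41)⁻¹ ≡ 0 (mod 2). Smallest non-negative: 0.

0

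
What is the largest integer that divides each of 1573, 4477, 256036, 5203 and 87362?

121

gcd(1573, 4477): 4477 = 2·1573 + 1331; 1573 = 1·1331 + 242; 1331 = 5·242 + 121; 242 = 2·121 + 0 → 121
gcd(121, 256036): 256036 = 2116·121 + 0 → 121
gcd(121, 5203): 5203 = 43·121 + 0 → 121
gcd(121, 87362): 87362 = 722·121 + 0 → 121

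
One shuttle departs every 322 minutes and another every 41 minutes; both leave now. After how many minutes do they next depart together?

13202

322 = 2 · 7 · 23; 41 = 41
max exponents: 2 · 7 · 23 · 41 = 13202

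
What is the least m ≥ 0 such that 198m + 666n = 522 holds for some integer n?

gcd(198, 666) = 18 (Euclid: 666 = 3·198 + 72; 198 = 2·72 + 54; 72 = 1·54 + 18; 54 = 3·18 + 0), and 18 | 522.
Extended Euclid: 198·(-10) + 666·(3) = 18. Scale by 29: m₀ = -290.
General solution m = m₀ + 37t; reducing mod 37 gives m = 6 (and n = -1).

6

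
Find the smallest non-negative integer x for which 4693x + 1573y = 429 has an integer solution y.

44

Reduce mod 1573: 4693x ≡ 429 (mod 1573). With g = gcd(4693, 1573) = 13 dividing 429, divide through: 361x ≡ 33 (mod 121).
Since gcd(361, 121) = 1, x ≡ 33·(361)⁻¹ ≡ 44 (mod 121). Smallest non-negative: 44.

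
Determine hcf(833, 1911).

833 = 7² · 17
1911 = 3 · 7² · 13
Common: 7² = 49

49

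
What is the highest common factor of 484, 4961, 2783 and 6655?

121

484 = 2² · 11²; 4961 = 11² · 41; 2783 = 11² · 23; 6655 = 5 · 11³
gcd takes min exponent of each prime: 11² = 121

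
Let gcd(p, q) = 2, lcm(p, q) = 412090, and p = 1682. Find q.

490

p·q = gcd·lcm = 2·412090 = 824180, so q = 824180/1682 = 490.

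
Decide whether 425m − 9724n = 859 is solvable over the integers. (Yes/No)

By Bézout, 425m − 9724n = 859 has integer solutions iff gcd(425, 9724) | 859.
Euclid: 9724 = 22·425 + 374; 425 = 1·374 + 51; 374 = 7·51 + 17; 51 = 3·17 + 0. gcd = 17; 859 mod 17 = 9. No.

No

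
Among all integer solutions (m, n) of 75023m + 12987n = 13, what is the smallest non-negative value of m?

887

Euclid: 75023 = 5·12987 + 10088; 12987 = 1·10088 + 2899; 10088 = 3·2899 + 1391; 2899 = 2·1391 + 117; 1391 = 11·117 + 104; 117 = 1·104 + 13; 104 = 8·13 + 0 → gcd = 13; 13 = 13·1.
Back-substitution yields 75023·(-112) + 12987·(647) = 13, so one solution is m = -112·1 = -112, n = 647·1 = 647.
Solutions in m differ by 12987/13 = 999; the one in [0, 999) is -112 mod 999 = 887.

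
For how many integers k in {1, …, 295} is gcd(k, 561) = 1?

561 = 3·11·17. Inclusion–exclusion on these primes:
295 − ⌊295/3⌋ − ⌊295/11⌋ − ⌊295/17⌋ + ⌊295/33⌋ + ⌊295/51⌋ + ⌊295/187⌋ − ⌊295/561⌋ = 168

168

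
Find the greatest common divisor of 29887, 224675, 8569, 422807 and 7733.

209

gcd(29887, 224675): 224675 = 7·29887 + 15466; 29887 = 1·15466 + 14421; 15466 = 1·14421 + 1045; 14421 = 13·1045 + 836; 1045 = 1·836 + 209; 836 = 4·209 + 0 → 209
gcd(209, 8569): 8569 = 41·209 + 0 → 209
gcd(209, 422807): 422807 = 2023·209 + 0 → 209
gcd(209, 7733): 7733 = 37·209 + 0 → 209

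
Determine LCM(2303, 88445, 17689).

4156915

2303 = 7² · 47; 88445 = 5 · 7² · 19²; 17689 = 7² · 19²
lcm takes max exponent of each prime: 5 · 7² · 19² · 47 = 4156915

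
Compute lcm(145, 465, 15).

145 = 5 · 29; 465 = 3 · 5 · 31; 15 = 3 · 5
lcm takes max exponent of each prime: 3 · 5 · 29 · 31 = 13485

13485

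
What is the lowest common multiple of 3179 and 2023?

22253

3179 = 11 · 17²; 2023 = 7 · 17²
max exponents: 7 · 11 · 17² = 22253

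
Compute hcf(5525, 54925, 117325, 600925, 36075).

gcd(5525, 54925): 54925 = 9·5525 + 5200; 5525 = 1·5200 + 325; 5200 = 16·325 + 0 → 325
gcd(325, 117325): 117325 = 361·325 + 0 → 325
gcd(325, 600925): 600925 = 1849·325 + 0 → 325
gcd(325, 36075): 36075 = 111·325 + 0 → 325

325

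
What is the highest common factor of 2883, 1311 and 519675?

3

gcd(2883, 1311): 2883 = 2·1311 + 261; 1311 = 5·261 + 6; 261 = 43·6 + 3; 6 = 2·3 + 0 → 3
gcd(3, 519675): 519675 = 173225·3 + 0 → 3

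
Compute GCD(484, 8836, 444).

gcd(484, 8836): 8836 = 18·484 + 124; 484 = 3·124 + 112; 124 = 1·112 + 12; 112 = 9·12 + 4; 12 = 3·4 + 0 → 4
gcd(4, 444): 444 = 111·4 + 0 → 4

4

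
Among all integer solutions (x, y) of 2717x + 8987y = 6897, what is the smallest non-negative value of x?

Reduce mod 8987: 2717x ≡ 6897 (mod 8987). With g = gcd(2717, 8987) = 209 dividing 6897, divide through: 13x ≡ 33 (mod 43).
Since gcd(13, 43) = 1, x ≡ 33·(13)⁻¹ ≡ 29 (mod 43). Smallest non-negative: 29.

29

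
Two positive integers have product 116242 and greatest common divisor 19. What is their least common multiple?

gcd·lcm = product, so lcm = 116242/19 = 6118.

6118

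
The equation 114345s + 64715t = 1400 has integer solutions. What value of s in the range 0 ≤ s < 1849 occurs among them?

Euclid: 114345 = 1·64715 + 49630; 64715 = 1·49630 + 15085; 49630 = 3·15085 + 4375; 15085 = 3·4375 + 1960; 4375 = 2·1960 + 455; 1960 = 4·455 + 140; 455 = 3·140 + 35; 140 = 4·35 + 0 → gcd = 35; 1400 = 35·40.
Back-substitution yields 114345·(429) + 64715·(-758) = 35, so one solution is s = 429·40 = 17160, t = -758·40 = -30320.
Solutions in s differ by 64715/35 = 1849; the one in [0, 1849) is 17160 mod 1849 = 519.

519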